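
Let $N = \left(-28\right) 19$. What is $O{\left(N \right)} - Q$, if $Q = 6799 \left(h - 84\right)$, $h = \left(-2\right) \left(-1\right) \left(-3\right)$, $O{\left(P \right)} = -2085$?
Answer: $609825$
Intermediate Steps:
$N = -532$
$h = -6$ ($h = 2 \left(-3\right) = -6$)
$Q = -611910$ ($Q = 6799 \left(-6 - 84\right) = 6799 \left(-90\right) = -611910$)
$O{\left(N \right)} - Q = -2085 - -611910 = -2085 + 611910 = 609825$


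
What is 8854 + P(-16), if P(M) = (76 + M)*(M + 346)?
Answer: 28654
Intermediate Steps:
P(M) = (76 + M)*(346 + M)
8854 + P(-16) = 8854 + (26296 + (-16)² + 422*(-16)) = 8854 + (26296 + 256 - 6752) = 8854 + 19800 = 28654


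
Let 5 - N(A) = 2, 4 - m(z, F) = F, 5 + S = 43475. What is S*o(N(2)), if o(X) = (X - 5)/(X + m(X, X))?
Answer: -21735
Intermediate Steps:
S = 43470 (S = -5 + 43475 = 43470)
m(z, F) = 4 - F
N(A) = 3 (N(A) = 5 - 1*2 = 5 - 2 = 3)
o(X) = -5/4 + X/4 (o(X) = (X - 5)/(X + (4 - X)) = (-5 + X)/4 = (-5 + X)*(¼) = -5/4 + X/4)
S*o(N(2)) = 43470*(-5/4 + (¼)*3) = 43470*(-5/4 + ¾) = 43470*(-½) = -21735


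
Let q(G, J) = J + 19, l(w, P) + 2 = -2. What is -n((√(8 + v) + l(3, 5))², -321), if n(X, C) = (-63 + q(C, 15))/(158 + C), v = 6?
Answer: -29/163 ≈ -0.17791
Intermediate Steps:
l(w, P) = -4 (l(w, P) = -2 - 2 = -4)
q(G, J) = 19 + J
n(X, C) = -29/(158 + C) (n(X, C) = (-63 + (19 + 15))/(158 + C) = (-63 + 34)/(158 + C) = -29/(158 + C))
-n((√(8 + v) + l(3, 5))², -321) = -(-29)/(158 - 321) = -(-29)/(-163) = -(-29)*(-1)/163 = -1*29/163 = -29/163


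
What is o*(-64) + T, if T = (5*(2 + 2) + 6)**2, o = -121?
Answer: 8420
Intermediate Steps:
T = 676 (T = (5*4 + 6)**2 = (20 + 6)**2 = 26**2 = 676)
o*(-64) + T = -121*(-64) + 676 = 7744 + 676 = 8420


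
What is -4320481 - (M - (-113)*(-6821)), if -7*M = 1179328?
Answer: -23668628/7 ≈ -3.3812e+6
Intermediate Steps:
M = -1179328/7 (M = -⅐*1179328 = -1179328/7 ≈ -1.6848e+5)
-4320481 - (M - (-113)*(-6821)) = -4320481 - (-1179328/7 - (-113)*(-6821)) = -4320481 - (-1179328/7 - 1*770773) = -4320481 - (-1179328/7 - 770773) = -4320481 - 1*(-6574739/7) = -4320481 + 6574739/7 = -23668628/7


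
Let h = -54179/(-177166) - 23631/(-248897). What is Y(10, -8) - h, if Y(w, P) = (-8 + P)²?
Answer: 1024629671873/4008735082 ≈ 255.60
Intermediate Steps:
h = 1606509119/4008735082 (h = -54179*(-1/177166) - 23631*(-1/248897) = 54179/177166 + 23631/248897 = 1606509119/4008735082 ≈ 0.40075)
Y(10, -8) - h = (-8 - 8)² - 1*1606509119/4008735082 = (-16)² - 1606509119/4008735082 = 256 - 1606509119/4008735082 = 1024629671873/4008735082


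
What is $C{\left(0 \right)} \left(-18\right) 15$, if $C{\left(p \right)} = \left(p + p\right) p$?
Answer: $0$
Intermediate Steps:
$C{\left(p \right)} = 2 p^{2}$ ($C{\left(p \right)} = 2 p p = 2 p^{2}$)
$C{\left(0 \right)} \left(-18\right) 15 = 2 \cdot 0^{2} \left(-18\right) 15 = 2 \cdot 0 \left(-18\right) 15 = 0 \left(-18\right) 15 = 0 \cdot 15 = 0$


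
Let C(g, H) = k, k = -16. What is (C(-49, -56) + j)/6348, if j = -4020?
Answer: -1009/1587 ≈ -0.63579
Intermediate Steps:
C(g, H) = -16
(C(-49, -56) + j)/6348 = (-16 - 4020)/6348 = -4036*1/6348 = -1009/1587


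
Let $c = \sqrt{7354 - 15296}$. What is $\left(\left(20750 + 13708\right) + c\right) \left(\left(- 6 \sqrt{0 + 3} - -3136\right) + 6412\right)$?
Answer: $2 \left(4774 - 3 \sqrt{3}\right) \left(34458 + 19 i \sqrt{22}\right) \approx 3.2865 \cdot 10^{8} + 8.4997 \cdot 10^{5} i$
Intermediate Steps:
$c = 19 i \sqrt{22}$ ($c = \sqrt{-7942} = 19 i \sqrt{22} \approx 89.118 i$)
$\left(\left(20750 + 13708\right) + c\right) \left(\left(- 6 \sqrt{0 + 3} - -3136\right) + 6412\right) = \left(\left(20750 + 13708\right) + 19 i \sqrt{22}\right) \left(\left(- 6 \sqrt{0 + 3} - -3136\right) + 6412\right) = \left(34458 + 19 i \sqrt{22}\right) \left(\left(- 6 \sqrt{3} + 3136\right) + 6412\right) = \left(34458 + 19 i \sqrt{22}\right) \left(\left(3136 - 6 \sqrt{3}\right) + 6412\right) = \left(34458 + 19 i \sqrt{22}\right) \left(9548 - 6 \sqrt{3}\right) = \left(9548 - 6 \sqrt{3}\right) \left(34458 + 19 i \sqrt{22}\right)$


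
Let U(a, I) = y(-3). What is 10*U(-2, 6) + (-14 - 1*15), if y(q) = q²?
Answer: 61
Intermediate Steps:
U(a, I) = 9 (U(a, I) = (-3)² = 9)
10*U(-2, 6) + (-14 - 1*15) = 10*9 + (-14 - 1*15) = 90 + (-14 - 15) = 90 - 29 = 61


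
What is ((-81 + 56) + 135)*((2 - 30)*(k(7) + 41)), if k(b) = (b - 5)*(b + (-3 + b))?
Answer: -194040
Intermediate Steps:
k(b) = (-5 + b)*(-3 + 2*b)
((-81 + 56) + 135)*((2 - 30)*(k(7) + 41)) = ((-81 + 56) + 135)*((2 - 30)*((15 - 13*7 + 2*7²) + 41)) = (-25 + 135)*(-28*((15 - 91 + 2*49) + 41)) = 110*(-28*((15 - 91 + 98) + 41)) = 110*(-28*(22 + 41)) = 110*(-28*63) = 110*(-1764) = -194040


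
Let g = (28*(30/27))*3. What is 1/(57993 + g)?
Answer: 3/174259 ≈ 1.7216e-5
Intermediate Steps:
g = 280/3 (g = (28*(30*(1/27)))*3 = (28*(10/9))*3 = (280/9)*3 = 280/3 ≈ 93.333)
1/(57993 + g) = 1/(57993 + 280/3) = 1/(174259/3) = 3/174259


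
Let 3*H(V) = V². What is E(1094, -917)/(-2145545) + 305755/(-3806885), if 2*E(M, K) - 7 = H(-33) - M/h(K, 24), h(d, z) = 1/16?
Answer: -124679505536/1633568615465 ≈ -0.076323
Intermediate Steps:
H(V) = V²/3
h(d, z) = 1/16 (h(d, z) = 1*(1/16) = 1/16)
E(M, K) = 185 - 8*M (E(M, K) = 7/2 + ((⅓)*(-33)² - M/1/16)/2 = 7/2 + ((⅓)*1089 - M*16)/2 = 7/2 + (363 - 16*M)/2 = 7/2 + (363/2 - 8*M) = 185 - 8*M)
E(1094, -917)/(-2145545) + 305755/(-3806885) = (185 - 8*1094)/(-2145545) + 305755/(-3806885) = (185 - 8752)*(-1/2145545) + 305755*(-1/3806885) = -8567*(-1/2145545) - 61151/761377 = 8567/2145545 - 61151/761377 = -124679505536/1633568615465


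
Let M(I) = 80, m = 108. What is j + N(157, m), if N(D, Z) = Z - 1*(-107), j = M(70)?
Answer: 295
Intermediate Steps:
j = 80
N(D, Z) = 107 + Z (N(D, Z) = Z + 107 = 107 + Z)
j + N(157, m) = 80 + (107 + 108) = 80 + 215 = 295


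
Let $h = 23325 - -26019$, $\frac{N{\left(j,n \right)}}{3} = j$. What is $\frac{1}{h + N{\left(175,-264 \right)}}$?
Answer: $\frac{1}{49869} \approx 2.0053 \cdot 10^{-5}$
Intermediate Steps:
$N{\left(j,n \right)} = 3 j$
$h = 49344$ ($h = 23325 + 26019 = 49344$)
$\frac{1}{h + N{\left(175,-264 \right)}} = \frac{1}{49344 + 3 \cdot 175} = \frac{1}{49344 + 525} = \frac{1}{49869}$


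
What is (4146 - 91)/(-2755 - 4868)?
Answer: -4055/7623 ≈ -0.53194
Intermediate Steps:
(4146 - 91)/(-2755 - 4868) = 4055/(-7623) = 4055*(-1/7623) = -4055/7623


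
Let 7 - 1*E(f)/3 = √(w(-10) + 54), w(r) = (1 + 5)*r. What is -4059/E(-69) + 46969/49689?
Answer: (-66900434*I + 46969*√6)/(49689*(√6 + 7*I)) ≈ -171.25 - 60.257*I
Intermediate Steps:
w(r) = 6*r
E(f) = 21 - 3*I*√6 (E(f) = 21 - 3*√(6*(-10) + 54) = 21 - 3*√(-60 + 54) = 21 - 3*I*√6)
-4059/E(-69) + 46969/49689 = -4059/(21 - 3*I*√6) + 46969/49689 = 46969/49689 - 4059/(21 - 3*I*√6)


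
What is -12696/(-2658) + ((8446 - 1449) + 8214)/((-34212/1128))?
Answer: -627383746/1262993 ≈ -496.74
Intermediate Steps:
-12696/(-2658) + ((8446 - 1449) + 8214)/((-34212/1128)) = -12696*(-1/2658) + (6997 + 8214)/((-34212*1/1128)) = 2116/443 + 15211/(-2851/94) = 2116/443 + 15211*(-94/2851) = 2116/443 - 1429834/2851 = -627383746/1262993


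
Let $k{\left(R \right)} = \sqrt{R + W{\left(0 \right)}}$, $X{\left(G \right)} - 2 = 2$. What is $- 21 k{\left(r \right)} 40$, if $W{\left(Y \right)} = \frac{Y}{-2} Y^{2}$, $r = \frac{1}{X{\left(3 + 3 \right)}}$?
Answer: $-420$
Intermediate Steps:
$X{\left(G \right)} = 4$ ($X{\left(G \right)} = 2 + 2 = 4$)
$r = \frac{1}{4} \approx 0.25$
$W{\left(Y \right)} = - \frac{Y^{3}}{2}$ ($W{\left(Y \right)} = Y \left(- \frac{1}{2}\right) Y^{2} = - \frac{Y}{2} Y^{2} = - \frac{Y^{3}}{2}$)
$k{\left(R \right)} = \sqrt{R}$ ($k{\left(R \right)} = \sqrt{R - \frac{0^{3}}{2}} = \sqrt{R - 0} = \sqrt{R + 0} = \sqrt{R}$)
$- 21 k{\left(r \right)} 40 = - \frac{21}{2} \cdot 40 = \left(-21\right) \frac{1}{2} \cdot 40 = \left(- \frac{21}{2}\right) 40 = -420$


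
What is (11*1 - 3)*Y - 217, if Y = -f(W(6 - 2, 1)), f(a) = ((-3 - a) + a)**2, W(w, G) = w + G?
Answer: -289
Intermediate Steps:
W(w, G) = G + w
f(a) = 9 (f(a) = (-3)**2 = 9)
Y = -9 (Y = -1*9 = -9)
(11*1 - 3)*Y - 217 = (11*1 - 3)*(-9) - 217 = (11 - 3)*(-9) - 217 = 8*(-9) - 217 = -72 - 217 = -289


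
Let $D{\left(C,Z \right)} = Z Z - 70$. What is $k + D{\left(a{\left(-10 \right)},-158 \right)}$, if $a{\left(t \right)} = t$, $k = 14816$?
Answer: $39710$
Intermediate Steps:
$D{\left(C,Z \right)} = -70 + Z^{2}$ ($D{\left(C,Z \right)} = Z^{2} - 70 = -70 + Z^{2}$)
$k + D{\left(a{\left(-10 \right)},-158 \right)} = 14816 - \left(70 - \left(-158\right)^{2}\right) = 14816 + \left(-70 + 24964\right) = 14816 + 24894 = 39710$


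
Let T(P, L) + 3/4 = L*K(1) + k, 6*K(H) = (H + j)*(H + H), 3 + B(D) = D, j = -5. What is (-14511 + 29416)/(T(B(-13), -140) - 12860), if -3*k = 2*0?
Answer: -178860/152089 ≈ -1.1760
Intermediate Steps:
B(D) = -3 + D
K(H) = H*(-5 + H)/3 (K(H) = ((H - 5)*(H + H))/6 = ((-5 + H)*(2*H))/6 = (2*H*(-5 + H))/6 = H*(-5 + H)/3)
k = 0 (k = -2*0/3 = -⅓*0 = 0)
T(P, L) = -¾ - 4*L/3 (T(P, L) = -¾ + (L*((⅓)*1*(-5 + 1)) + 0) = -¾ + (L*((⅓)*1*(-4)) + 0) = -¾ + (L*(-4/3) + 0) = -¾ + (-4*L/3 + 0) = -¾ - 4*L/3)
(-14511 + 29416)/(T(B(-13), -140) - 12860) = (-14511 + 29416)/((-¾ - 4/3*(-140)) - 12860) = 14905/((-¾ + 560/3) - 12860) = 14905/(2231/12 - 12860) = 14905/(-152089/12) = 14905*(-12/152089) = -178860/152089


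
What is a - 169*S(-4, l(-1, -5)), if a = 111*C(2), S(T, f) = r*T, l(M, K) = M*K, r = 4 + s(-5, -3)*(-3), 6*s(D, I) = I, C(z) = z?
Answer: 3940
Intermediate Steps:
s(D, I) = I/6
r = 11/2 (r = 4 + ((⅙)*(-3))*(-3) = 4 - ½*(-3) = 4 + 3/2 = 11/2 ≈ 5.5000)
l(M, K) = K*M
S(T, f) = 11*T/2
a = 222 (a = 111*2 = 222)
a - 169*S(-4, l(-1, -5)) = 222 - 169*(11/2)*(-4) = 222 - 169*(-22) = 222 - 1*(-3718) = 222 + 3718 = 3940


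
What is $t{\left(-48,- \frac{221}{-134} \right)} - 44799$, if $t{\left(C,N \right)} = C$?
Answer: $-44847$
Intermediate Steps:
$t{\left(-48,- \frac{221}{-134} \right)} - 44799 = -48 - 44799 = -44847$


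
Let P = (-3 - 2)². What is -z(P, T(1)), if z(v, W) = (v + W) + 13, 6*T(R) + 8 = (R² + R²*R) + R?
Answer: -223/6 ≈ -37.167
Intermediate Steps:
T(R) = -4/3 + R/6 + R²/6 + R³/6 (T(R) = -4/3 + ((R² + R²*R) + R)/6 = -4/3 + ((R² + R³) + R)/6 = -4/3 + (R + R² + R³)/6 = -4/3 + (R/6 + R²/6 + R³/6) = -4/3 + R/6 + R²/6 + R³/6)
P = 25 (P = (-5)² = 25)
z(v, W) = 13 + W + v (z(v, W) = (W + v) + 13 = 13 + W + v)
-z(P, T(1)) = -(13 + (-4/3 + (⅙)*1 + (⅙)*1² + (⅙)*1³) + 25) = -(13 + (-4/3 + ⅙ + (⅙)*1 + (⅙)*1) + 25) = -(13 + (-4/3 + ⅙ + ⅙ + ⅙) + 25) = -(13 - ⅚ + 25) = -1*223/6 = -223/6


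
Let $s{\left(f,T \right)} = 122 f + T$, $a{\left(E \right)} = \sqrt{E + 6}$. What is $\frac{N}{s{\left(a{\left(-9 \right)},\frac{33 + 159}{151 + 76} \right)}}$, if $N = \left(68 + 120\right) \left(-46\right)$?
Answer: $- \frac{31409536}{191742481} + \frac{13591495156 i \sqrt{3}}{575227443} \approx -0.16381 + 40.925 i$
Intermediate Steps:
$a{\left(E \right)} = \sqrt{6 + E}$
$s{\left(f,T \right)} = T + 122 f$
$N = -8648$ ($N = 188 \left(-46\right) = -8648$)
$\frac{N}{s{\left(a{\left(-9 \right)},\frac{33 + 159}{151 + 76} \right)}} = - \frac{8648}{\frac{33 + 159}{151 + 76} + 122 \sqrt{6 - 9}} = - \frac{8648}{\frac{192}{227} + 122 \sqrt{-3}} = - \frac{8648}{192 \cdot \frac{1}{227} + 122 i \sqrt{3}} = - \frac{8648}{\frac{192}{227} + 122 i \sqrt{3}}$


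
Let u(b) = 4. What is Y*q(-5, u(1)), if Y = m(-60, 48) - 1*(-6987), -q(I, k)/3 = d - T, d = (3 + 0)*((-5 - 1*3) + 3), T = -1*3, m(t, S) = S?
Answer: 253260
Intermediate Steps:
T = -3
d = -15 (d = 3*((-5 - 3) + 3) = 3*(-8 + 3) = 3*(-5) = -15)
q(I, k) = 36 (q(I, k) = -3*(-15 - 1*(-3)) = -3*(-15 + 3) = -3*(-12) = 36)
Y = 7035 (Y = 48 - 1*(-6987) = 48 + 6987 = 7035)
Y*q(-5, u(1)) = 7035*36 = 253260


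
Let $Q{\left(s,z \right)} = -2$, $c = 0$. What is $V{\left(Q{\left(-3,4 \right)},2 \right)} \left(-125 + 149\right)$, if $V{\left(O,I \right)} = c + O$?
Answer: $-48$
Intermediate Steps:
$V{\left(O,I \right)} = O$ ($V{\left(O,I \right)} = 0 + O = O$)
$V{\left(Q{\left(-3,4 \right)},2 \right)} \left(-125 + 149\right) = - 2 \left(-125 + 149\right) = \left(-2\right) 24 = -48$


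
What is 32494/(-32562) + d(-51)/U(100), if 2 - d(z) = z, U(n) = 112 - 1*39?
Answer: -323138/1188513 ≈ -0.27188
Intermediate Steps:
U(n) = 73 (U(n) = 112 - 39 = 73)
d(z) = 2 - z
32494/(-32562) + d(-51)/U(100) = 32494/(-32562) + (2 - 1*(-51))/73 = 32494*(-1/32562) + (2 + 51)*(1/73) = -16247/16281 + 53*(1/73) = -16247/16281 + 53/73 = -323138/1188513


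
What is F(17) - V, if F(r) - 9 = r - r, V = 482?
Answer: -473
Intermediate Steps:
F(r) = 9 (F(r) = 9 + (r - r) = 9 + 0 = 9)
F(17) - V = 9 - 1*482 = 9 - 482 = -473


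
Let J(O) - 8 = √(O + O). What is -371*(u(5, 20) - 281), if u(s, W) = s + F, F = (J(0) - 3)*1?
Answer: 100541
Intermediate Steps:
J(O) = 8 + √2*√O (J(O) = 8 + √(O + O) = 8 + √(2*O) = 8 + √2*√O)
F = 5 (F = ((8 + √2*√0) - 3)*1 = ((8 + √2*0) - 3)*1 = ((8 + 0) - 3)*1 = (8 - 3)*1 = 5*1 = 5)
u(s, W) = 5 + s (u(s, W) = s + 5 = 5 + s)
-371*(u(5, 20) - 281) = -371*((5 + 5) - 281) = -371*(10 - 281) = -371*(-271) = 100541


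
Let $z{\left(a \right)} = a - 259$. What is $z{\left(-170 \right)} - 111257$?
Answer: $-111686$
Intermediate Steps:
$z{\left(a \right)} = -259 + a$ ($z{\left(a \right)} = a - 259 = -259 + a$)
$z{\left(-170 \right)} - 111257 = \left(-259 - 170\right) - 111257 = -429 - 111257 = -111686$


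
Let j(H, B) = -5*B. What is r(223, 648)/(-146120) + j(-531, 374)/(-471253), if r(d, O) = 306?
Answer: 64520491/34429744180 ≈ 0.0018740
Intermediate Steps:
r(223, 648)/(-146120) + j(-531, 374)/(-471253) = 306/(-146120) - 5*374/(-471253) = 306*(-1/146120) - 1870*(-1/471253) = -153/73060 + 1870/471253 = 64520491/34429744180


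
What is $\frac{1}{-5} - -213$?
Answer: $\frac{1064}{5} \approx 212.8$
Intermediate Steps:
$\frac{1}{-5} - -213 = - \frac{1}{5} + 213 = \frac{1064}{5}$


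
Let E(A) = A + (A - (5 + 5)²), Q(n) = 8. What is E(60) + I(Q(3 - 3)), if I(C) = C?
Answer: 28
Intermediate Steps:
E(A) = -100 + 2*A (E(A) = A + (A - 1*10²) = A + (A - 1*100) = A + (A - 100) = A + (-100 + A) = -100 + 2*A)
E(60) + I(Q(3 - 3)) = (-100 + 2*60) + 8 = (-100 + 120) + 8 = 20 + 8 = 28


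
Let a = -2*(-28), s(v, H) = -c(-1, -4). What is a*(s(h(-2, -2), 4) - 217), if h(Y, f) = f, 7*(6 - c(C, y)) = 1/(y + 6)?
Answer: -12484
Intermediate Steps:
c(C, y) = 6 - 1/(7*(6 + y)) (c(C, y) = 6 - 1/(7*(y + 6)) = 6 - 1/(7*(6 + y)))
s(v, H) = -83/14 (s(v, H) = -(251 + 42*(-4))/(7*(6 - 4)) = -(251 - 168)/(7*2) = -83/(7*2) = -1*83/14 = -83/14)
a = 56
a*(s(h(-2, -2), 4) - 217) = 56*(-83/14 - 217) = 56*(-3121/14) = -12484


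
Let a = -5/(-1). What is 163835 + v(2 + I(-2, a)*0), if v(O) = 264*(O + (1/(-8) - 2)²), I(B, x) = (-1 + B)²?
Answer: 1324441/8 ≈ 1.6556e+5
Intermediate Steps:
a = 5 (a = -5*(-1) = 5)
v(O) = 9537/8 + 264*O (v(O) = 264*(O + (-⅛ - 2)²) = 264*(O + (-17/8)²) = 264*(O + 289/64) = 264*(289/64 + O) = 9537/8 + 264*O)
163835 + v(2 + I(-2, a)*0) = 163835 + (9537/8 + 264*(2 + (-1 - 2)²*0)) = 163835 + (9537/8 + 264*(2 + (-3)²*0)) = 163835 + (9537/8 + 264*(2 + 9*0)) = 163835 + (9537/8 + 264*(2 + 0)) = 163835 + (9537/8 + 264*2) = 163835 + (9537/8 + 528) = 163835 + 13761/8 = 1324441/8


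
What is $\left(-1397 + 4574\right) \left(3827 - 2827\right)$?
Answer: $3177000$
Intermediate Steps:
$\left(-1397 + 4574\right) \left(3827 - 2827\right) = 3177 \cdot 1000 = 3177000$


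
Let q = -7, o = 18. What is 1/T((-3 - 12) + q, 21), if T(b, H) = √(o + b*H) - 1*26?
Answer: -13/560 - I*√111/560 ≈ -0.023214 - 0.018814*I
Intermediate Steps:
T(b, H) = -26 + √(18 + H*b) (T(b, H) = √(18 + b*H) - 1*26 = √(18 + H*b) - 26 = -26 + √(18 + H*b))
1/T((-3 - 12) + q, 21) = 1/(-26 + √(18 + 21*((-3 - 12) - 7))) = 1/(-26 + √(18 + 21*(-15 - 7))) = 1/(-26 + √(18 + 21*(-22))) = 1/(-26 + √(18 - 462)) = 1/(-26 + √(-444)) = 1/(-26 + 2*I*√111)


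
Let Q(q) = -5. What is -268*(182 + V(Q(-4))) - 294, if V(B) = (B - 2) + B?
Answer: -45854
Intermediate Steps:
V(B) = -2 + 2*B (V(B) = (-2 + B) + B = -2 + 2*B)
-268*(182 + V(Q(-4))) - 294 = -268*(182 + (-2 + 2*(-5))) - 294 = -268*(182 + (-2 - 10)) - 294 = -268*(182 - 12) - 294 = -268*170 - 294 = -45560 - 294 = -45854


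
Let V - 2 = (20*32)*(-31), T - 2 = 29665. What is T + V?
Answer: 9829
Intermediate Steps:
T = 29667 (T = 2 + 29665 = 29667)
V = -19838 (V = 2 + (20*32)*(-31) = 2 + 640*(-31) = 2 - 19840 = -19838)
T + V = 29667 - 19838 = 9829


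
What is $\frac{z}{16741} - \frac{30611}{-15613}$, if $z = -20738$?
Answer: $\frac{188676357}{261377233} \approx 0.72185$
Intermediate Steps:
$\frac{z}{16741} - \frac{30611}{-15613} = - \frac{20738}{16741} - \frac{30611}{-15613} = \left(-20738\right) \frac{1}{16741} - - \frac{30611}{15613} = - \frac{20738}{16741} + \frac{30611}{15613} = \frac{188676357}{261377233}$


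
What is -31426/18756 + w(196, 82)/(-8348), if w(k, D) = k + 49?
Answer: -66734867/39143772 ≈ -1.7049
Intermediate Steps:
w(k, D) = 49 + k
-31426/18756 + w(196, 82)/(-8348) = -31426/18756 + (49 + 196)/(-8348) = -31426*1/18756 + 245*(-1/8348) = -15713/9378 - 245/8348 = -66734867/39143772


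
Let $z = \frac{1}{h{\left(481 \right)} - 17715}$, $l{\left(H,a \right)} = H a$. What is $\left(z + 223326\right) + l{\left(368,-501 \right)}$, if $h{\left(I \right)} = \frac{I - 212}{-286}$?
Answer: $\frac{197390796836}{5066759} \approx 38958.0$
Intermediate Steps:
$h{\left(I \right)} = \frac{106}{143} - \frac{I}{286}$ ($h{\left(I \right)} = \left(-212 + I\right) \left(- \frac{1}{286}\right) = \frac{106}{143} - \frac{I}{286}$)
$z = - \frac{286}{5066759}$ ($z = \frac{1}{\left(\frac{106}{143} - \frac{37}{22}\right) - 17715} = \frac{1}{- \frac{269}{286} - 17715} = \frac{1}{- \frac{5066759}{286}} = - \frac{286}{5066759} \approx -5.6446 \cdot 10^{-5}$)
$\left(z + 223326\right) + l{\left(368,-501 \right)} = \left(- \frac{286}{5066759} + 223326\right) + 368 \left(-501\right) = \frac{1131539020148}{5066759} - 184368 = \frac{197390796836}{5066759}$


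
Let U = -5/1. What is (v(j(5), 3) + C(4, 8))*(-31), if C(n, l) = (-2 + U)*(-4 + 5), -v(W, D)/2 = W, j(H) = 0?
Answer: 217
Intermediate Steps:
U = -5 (U = -5*1 = -5)
v(W, D) = -2*W
C(n, l) = -7 (C(n, l) = (-2 - 5)*(-4 + 5) = -7*1 = -7)
(v(j(5), 3) + C(4, 8))*(-31) = (-2*0 - 7)*(-31) = (0 - 7)*(-31) = -7*(-31) = 217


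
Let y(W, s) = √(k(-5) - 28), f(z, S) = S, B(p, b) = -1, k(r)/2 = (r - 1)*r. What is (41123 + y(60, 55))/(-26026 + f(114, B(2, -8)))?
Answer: -2419/1531 - 4*√2/26027 ≈ -1.5802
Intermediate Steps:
k(r) = 2*r*(-1 + r) (k(r) = 2*((r - 1)*r) = 2*((-1 + r)*r) = 2*(r*(-1 + r)) = 2*r*(-1 + r))
y(W, s) = 4*√2 (y(W, s) = √(2*(-5)*(-1 - 5) - 28) = √(2*(-5)*(-6) - 28) = √(60 - 28) = √32 = 4*√2)
(41123 + y(60, 55))/(-26026 + f(114, B(2, -8))) = (41123 + 4*√2)/(-26026 - 1) = (41123 + 4*√2)/(-26027) = (41123 + 4*√2)*(-1/26027) = -2419/1531 - 4*√2/26027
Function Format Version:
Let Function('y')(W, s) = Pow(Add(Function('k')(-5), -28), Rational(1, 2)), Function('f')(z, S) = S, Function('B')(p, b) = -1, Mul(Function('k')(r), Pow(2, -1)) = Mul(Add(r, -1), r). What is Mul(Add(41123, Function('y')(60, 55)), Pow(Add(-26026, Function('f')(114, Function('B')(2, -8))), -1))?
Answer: Add(Rational(-2419, 1531), Mul(Rational(-4, 26027), Pow(2, Rational(1, 2)))) ≈ -1.5802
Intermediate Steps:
Function('k')(r) = Mul(2, r, Add(-1, r)) (Function('k')(r) = Mul(2, Mul(Add(r, -1), r)) = Mul(2, Mul(Add(-1, r), r)) = Mul(2, Mul(r, Add(-1, r))) = Mul(2, r, Add(-1, r)))
Function('y')(W, s) = Mul(4, Pow(2, Rational(1, 2))) (Function('y')(W, s) = Pow(Add(Mul(2, -5, Add(-1, -5)), -28), Rational(1, 2)) = Pow(Add(Mul(2, -5, -6), -28), Rational(1, 2)) = Pow(Add(60, -28), Rational(1, 2)) = Pow(32, Rational(1, 2)) = Mul(4, Pow(2, Rational(1, 2))))
Mul(Add(41123, Function('y')(60, 55)), Pow(Add(-26026, Function('f')(114, Function('B')(2, -8))), -1)) = Mul(Add(41123, Mul(4, Pow(2, Rational(1, 2)))), Pow(Add(-26026, -1), -1)) = Mul(Add(41123, Mul(4, Pow(2, Rational(1, 2)))), Pow(-26027, -1)) = Mul(Add(41123, Mul(4, Pow(2, Rational(1, 2)))), Rational(-1, 26027)) = Add(Rational(-2419, 1531), Mul(Rational(-4, 26027), Pow(2, Rational(1, 2))))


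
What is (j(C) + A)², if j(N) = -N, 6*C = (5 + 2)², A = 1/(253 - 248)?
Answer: 57121/900 ≈ 63.468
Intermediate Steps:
A = ⅕ (A = 1/5 = ⅕ ≈ 0.20000)
C = 49/6 (C = (5 + 2)²/6 = (⅙)*7² = (⅙)*49 = 49/6 ≈ 8.1667)
(j(C) + A)² = (-1*49/6 + ⅕)² = (-49/6 + ⅕)² = (-239/30)² = 57121/900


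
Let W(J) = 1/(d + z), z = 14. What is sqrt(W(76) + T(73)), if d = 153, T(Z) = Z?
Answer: 4*sqrt(127254)/167 ≈ 8.5444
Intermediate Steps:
W(J) = 1/167 (W(J) = 1/(153 + 14) = 1/167)
sqrt(W(76) + T(73)) = sqrt(1/167 + 73) = sqrt(12192/167) = 4*sqrt(127254)/167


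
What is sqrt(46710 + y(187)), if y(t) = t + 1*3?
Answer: 10*sqrt(469) ≈ 216.56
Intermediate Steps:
y(t) = 3 + t (y(t) = t + 3 = 3 + t)
sqrt(46710 + y(187)) = sqrt(46710 + (3 + 187)) = sqrt(46710 + 190) = sqrt(46900) = 10*sqrt(469)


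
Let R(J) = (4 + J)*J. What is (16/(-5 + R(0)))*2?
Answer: -32/5 ≈ -6.4000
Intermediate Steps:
R(J) = J*(4 + J)
(16/(-5 + R(0)))*2 = (16/(-5 + 0*(4 + 0)))*2 = (16/(-5 + 0*4))*2 = (16/(-5 + 0))*2 = (16/(-5))*2 = (16*(-⅕))*2 = -16/5*2 = -32/5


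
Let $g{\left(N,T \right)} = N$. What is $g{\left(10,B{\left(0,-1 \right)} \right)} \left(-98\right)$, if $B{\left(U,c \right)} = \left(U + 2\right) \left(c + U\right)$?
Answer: $-980$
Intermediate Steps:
$B{\left(U,c \right)} = \left(2 + U\right) \left(U + c\right)$
$g{\left(10,B{\left(0,-1 \right)} \right)} \left(-98\right) = 10 \left(-98\right) = -980$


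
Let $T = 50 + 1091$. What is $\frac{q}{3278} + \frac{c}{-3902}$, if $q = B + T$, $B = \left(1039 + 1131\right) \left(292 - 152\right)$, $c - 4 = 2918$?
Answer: $\frac{590150733}{6395378} \approx 92.278$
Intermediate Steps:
$c = 2922$ ($c = 4 + 2918 = 2922$)
$B = 303800$ ($B = 2170 \cdot 140 = 303800$)
$T = 1141$
$q = 304941$ ($q = 303800 + 1141 = 304941$)
$\frac{q}{3278} + \frac{c}{-3902} = \frac{304941}{3278} + \frac{2922}{-3902} = 304941 \cdot \frac{1}{3278} + 2922 \left(- \frac{1}{3902}\right) = \frac{304941}{3278} - \frac{1461}{1951} = \frac{590150733}{6395378}$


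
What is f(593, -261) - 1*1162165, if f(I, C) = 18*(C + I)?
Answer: -1156189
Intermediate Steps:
f(I, C) = 18*C + 18*I
f(593, -261) - 1*1162165 = (18*(-261) + 18*593) - 1*1162165 = (-4698 + 10674) - 1162165 = 5976 - 1162165 = -1156189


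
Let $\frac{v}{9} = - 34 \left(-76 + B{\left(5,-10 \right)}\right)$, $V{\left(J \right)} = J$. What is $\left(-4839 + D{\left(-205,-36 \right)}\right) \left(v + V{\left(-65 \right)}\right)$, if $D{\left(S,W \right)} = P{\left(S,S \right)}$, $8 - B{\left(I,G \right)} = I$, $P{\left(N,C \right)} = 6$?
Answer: $-107645409$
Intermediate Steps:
$B{\left(I,G \right)} = 8 - I$
$D{\left(S,W \right)} = 6$
$v = 22338$ ($v = 9 \left(- 34 \left(-76 + \left(8 - 5\right)\right)\right) = 9 \left(- 34 \left(-76 + 3\right)\right) = 9 \left(\left(-34\right) \left(-73\right)\right) = 9 \cdot 2482 = 22338$)
$\left(-4839 + D{\left(-205,-36 \right)}\right) \left(v + V{\left(-65 \right)}\right) = \left(-4839 + 6\right) \left(22338 - 65\right) = \left(-4833\right) 22273 = -107645409$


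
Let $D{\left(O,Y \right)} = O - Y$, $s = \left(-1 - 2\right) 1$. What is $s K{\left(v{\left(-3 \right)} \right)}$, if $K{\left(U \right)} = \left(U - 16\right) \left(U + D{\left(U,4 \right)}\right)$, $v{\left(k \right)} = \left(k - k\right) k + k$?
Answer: $-570$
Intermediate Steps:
$v{\left(k \right)} = k$ ($v{\left(k \right)} = 0 k + k = 0 + k = k$)
$s = -3$ ($s = \left(-3\right) 1 = -3$)
$K{\left(U \right)} = \left(-16 + U\right) \left(-4 + 2 U\right)$ ($K{\left(U \right)} = \left(U - 16\right) \left(U + \left(U - 4\right)\right) = \left(-16 + U\right) \left(U + \left(U - 4\right)\right) = \left(-16 + U\right) \left(U + \left(-4 + U\right)\right) = \left(-16 + U\right) \left(-4 + 2 U\right)$)
$s K{\left(v{\left(-3 \right)} \right)} = - 3 \left(64 - -108 + 2 \left(-3\right)^{2}\right) = - 3 \left(64 + 108 + 2 \cdot 9\right) = - 3 \left(64 + 108 + 18\right) = \left(-3\right) 190 = -570$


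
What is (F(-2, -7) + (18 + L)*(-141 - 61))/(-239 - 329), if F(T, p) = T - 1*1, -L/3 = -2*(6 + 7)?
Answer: 19395/568 ≈ 34.146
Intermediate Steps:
L = 78 (L = -(-6)*(6 + 7) = -(-6)*13 = -3*(-26) = 78)
F(T, p) = -1 + T (F(T, p) = T - 1 = -1 + T)
(F(-2, -7) + (18 + L)*(-141 - 61))/(-239 - 329) = ((-1 - 2) + (18 + 78)*(-141 - 61))/(-239 - 329) = (-3 + 96*(-202))/(-568) = (-3 - 19392)*(-1/568) = -19395*(-1/568) = 19395/568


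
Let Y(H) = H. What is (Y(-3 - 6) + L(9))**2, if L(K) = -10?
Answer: 361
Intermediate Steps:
(Y(-3 - 6) + L(9))**2 = ((-3 - 6) - 10)**2 = (-9 - 10)**2 = (-19)**2 = 361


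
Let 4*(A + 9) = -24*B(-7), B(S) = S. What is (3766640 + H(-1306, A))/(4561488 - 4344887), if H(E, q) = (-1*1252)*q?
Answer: 3725324/216601 ≈ 17.199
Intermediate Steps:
A = 33 (A = -9 + (-24*(-7))/4 = -9 + (1/4)*168 = -9 + 42 = 33)
H(E, q) = -1252*q
(3766640 + H(-1306, A))/(4561488 - 4344887) = (3766640 - 1252*33)/(4561488 - 4344887) = (3766640 - 41316)/216601 = 3725324*(1/216601) = 3725324/216601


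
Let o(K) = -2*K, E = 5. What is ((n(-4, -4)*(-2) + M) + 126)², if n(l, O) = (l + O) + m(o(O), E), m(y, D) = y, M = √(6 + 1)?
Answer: (126 + √7)² ≈ 16550.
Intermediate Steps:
M = √7 ≈ 2.6458
n(l, O) = l - O (n(l, O) = (l + O) - 2*O = (O + l) - 2*O = l - O)
((n(-4, -4)*(-2) + M) + 126)² = (((-4 - 1*(-4))*(-2) + √7) + 126)² = (((-4 + 4)*(-2) + √7) + 126)² = ((0*(-2) + √7) + 126)² = ((0 + √7) + 126)² = (√7 + 126)² = (126 + √7)²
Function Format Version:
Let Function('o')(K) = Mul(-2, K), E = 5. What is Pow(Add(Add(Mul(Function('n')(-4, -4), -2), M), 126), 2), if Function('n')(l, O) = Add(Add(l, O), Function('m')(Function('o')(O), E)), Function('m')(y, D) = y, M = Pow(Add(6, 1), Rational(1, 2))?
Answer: Pow(Add(126, Pow(7, Rational(1, 2))), 2) ≈ 16550.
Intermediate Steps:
M = Pow(7, Rational(1, 2)) ≈ 2.6458
Function('n')(l, O) = Add(l, Mul(-1, O)) (Function('n')(l, O) = Add(Add(l, O), Mul(-2, O)) = Add(Add(O, l), Mul(-2, O)) = Add(l, Mul(-1, O)))
Pow(Add(Add(Mul(Function('n')(-4, -4), -2), M), 126), 2) = Pow(Add(Add(Mul(Add(-4, Mul(-1, -4)), -2), Pow(7, Rational(1, 2))), 126), 2) = Pow(Add(Add(Mul(Add(-4, 4), -2), Pow(7, Rational(1, 2))), 126), 2) = Pow(Add(Add(Mul(0, -2), Pow(7, Rational(1, 2))), 126), 2) = Pow(Add(Add(0, Pow(7, Rational(1, 2))), 126), 2) = Pow(Add(Pow(7, Rational(1, 2)), 126), 2) = Pow(Add(126, Pow(7, Rational(1, 2))), 2)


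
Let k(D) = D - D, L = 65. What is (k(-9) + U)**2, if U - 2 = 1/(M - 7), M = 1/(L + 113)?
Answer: 5345344/1550025 ≈ 3.4486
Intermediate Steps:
M = 1/178 (M = 1/(65 + 113) = 1/178 ≈ 0.0056180)
k(D) = 0
U = 2312/1245 (U = 2 + 1/(1/178 - 7) = 2 + 1/(-1245/178) = 2 - 178/1245 = 2312/1245 ≈ 1.8570)
(k(-9) + U)**2 = (0 + 2312/1245)**2 = (2312/1245)**2 = 5345344/1550025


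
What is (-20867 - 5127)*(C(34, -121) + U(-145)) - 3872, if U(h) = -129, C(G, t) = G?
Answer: 2465558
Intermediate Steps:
(-20867 - 5127)*(C(34, -121) + U(-145)) - 3872 = (-20867 - 5127)*(34 - 129) - 3872 = -25994*(-95) - 3872 = 2469430 - 3872 = 2465558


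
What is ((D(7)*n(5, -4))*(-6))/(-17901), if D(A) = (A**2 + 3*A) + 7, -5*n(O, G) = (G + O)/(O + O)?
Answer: -77/149175 ≈ -0.00051617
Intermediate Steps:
n(O, G) = -(G + O)/(10*O) (n(O, G) = -(G + O)/(5*(O + O)) = -(G + O)/(5*(2*O)) = -(G + O)*1/(2*O)/5 = -(G + O)/(10*O))
D(A) = 7 + A**2 + 3*A
((D(7)*n(5, -4))*(-6))/(-17901) = (((7 + 7**2 + 3*7)*((1/10)*(-1*(-4) - 1*5)/5))*(-6))/(-17901) = (((7 + 49 + 21)*((1/10)*(1/5)*(4 - 5)))*(-6))*(-1/17901) = ((77*((1/10)*(1/5)*(-1)))*(-6))*(-1/17901) = ((77*(-1/50))*(-6))*(-1/17901) = -77/50*(-6)*(-1/17901) = (231/25)*(-1/17901) = -77/149175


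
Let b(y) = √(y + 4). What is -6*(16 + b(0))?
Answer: -108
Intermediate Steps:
b(y) = √(4 + y)
-6*(16 + b(0)) = -6*(16 + √(4 + 0)) = -6*(16 + √4) = -6*(16 + 2) = -6*18 = -108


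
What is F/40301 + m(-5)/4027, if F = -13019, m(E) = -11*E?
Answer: -50210958/162292127 ≈ -0.30939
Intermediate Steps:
F/40301 + m(-5)/4027 = -13019/40301 - 11*(-5)/4027 = -13019*1/40301 + 55*(1/4027) = -13019/40301 + 55/4027 = -50210958/162292127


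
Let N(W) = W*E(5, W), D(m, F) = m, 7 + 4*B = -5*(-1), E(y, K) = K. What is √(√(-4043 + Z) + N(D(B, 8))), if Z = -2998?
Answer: √(1 + 4*I*√7041)/2 ≈ 6.487 + 6.4677*I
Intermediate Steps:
B = -½ (B = -7/4 + (-5*(-1))/4 = -7/4 + (¼)*5 = -7/4 + 5/4 = -½ ≈ -0.50000)
N(W) = W² (N(W) = W*W = W²)
√(√(-4043 + Z) + N(D(B, 8))) = √(√(-4043 - 2998) + (-½)²) = √(√(-7041) + ¼) = √(I*√7041 + ¼) = √(¼ + I*√7041)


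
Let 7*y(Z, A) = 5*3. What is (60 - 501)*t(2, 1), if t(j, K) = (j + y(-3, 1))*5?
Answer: -9135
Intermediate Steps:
y(Z, A) = 15/7 (y(Z, A) = (5*3)/7 = (⅐)*15 = 15/7)
t(j, K) = 75/7 + 5*j (t(j, K) = (j + 15/7)*5 = (15/7 + j)*5 = 75/7 + 5*j)
(60 - 501)*t(2, 1) = (60 - 501)*(75/7 + 5*2) = -441*(75/7 + 10) = -441*145/7 = -9135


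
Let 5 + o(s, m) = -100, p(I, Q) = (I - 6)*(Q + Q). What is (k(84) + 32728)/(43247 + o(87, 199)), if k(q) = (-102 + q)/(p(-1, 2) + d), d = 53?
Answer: 409091/539275 ≈ 0.75859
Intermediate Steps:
p(I, Q) = 2*Q*(-6 + I) (p(I, Q) = (-6 + I)*(2*Q) = 2*Q*(-6 + I))
o(s, m) = -105 (o(s, m) = -5 - 100 = -105)
k(q) = -102/25 + q/25 (k(q) = (-102 + q)/(2*2*(-6 - 1) + 53) = (-102 + q)/(2*2*(-7) + 53) = (-102 + q)/(-28 + 53) = (-102 + q)/25 = (-102 + q)*(1/25) = -102/25 + q/25)
(k(84) + 32728)/(43247 + o(87, 199)) = ((-102/25 + (1/25)*84) + 32728)/(43247 - 105) = ((-102/25 + 84/25) + 32728)/43142 = (-18/25 + 32728)*(1/43142) = (818182/25)*(1/43142) = 409091/539275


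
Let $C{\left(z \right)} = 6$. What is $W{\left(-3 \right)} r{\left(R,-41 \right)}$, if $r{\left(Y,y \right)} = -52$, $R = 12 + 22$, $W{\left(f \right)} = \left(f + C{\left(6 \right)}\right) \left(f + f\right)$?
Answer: $936$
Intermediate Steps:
$W{\left(f \right)} = 2 f \left(6 + f\right)$ ($W{\left(f \right)} = \left(f + 6\right) \left(f + f\right) = \left(6 + f\right) 2 f = 2 f \left(6 + f\right)$)
$R = 34$
$W{\left(-3 \right)} r{\left(R,-41 \right)} = 2 \left(-3\right) \left(6 - 3\right) \left(-52\right) = 2 \left(-3\right) 3 \left(-52\right) = \left(-18\right) \left(-52\right) = 936$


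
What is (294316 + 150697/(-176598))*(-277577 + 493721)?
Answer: 624121398982168/9811 ≈ 6.3614e+10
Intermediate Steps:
(294316 + 150697/(-176598))*(-277577 + 493721) = (294316 + 150697*(-1/176598))*216144 = (294316 - 150697/176598)*216144 = (51975466271/176598)*216144 = 624121398982168/9811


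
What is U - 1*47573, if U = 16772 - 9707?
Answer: -40508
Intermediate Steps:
U = 7065
U - 1*47573 = 7065 - 1*47573 = 7065 - 47573 = -40508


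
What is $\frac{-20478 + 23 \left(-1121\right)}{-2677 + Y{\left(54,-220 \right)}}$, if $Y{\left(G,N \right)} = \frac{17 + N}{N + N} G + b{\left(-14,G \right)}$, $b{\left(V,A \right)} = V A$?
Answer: $\frac{10177420}{749779} \approx 13.574$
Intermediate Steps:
$b{\left(V,A \right)} = A V$
$Y{\left(G,N \right)} = - 14 G + \frac{G \left(17 + N\right)}{2 N}$ ($Y{\left(G,N \right)} = \frac{17 + N}{N + N} G + G \left(-14\right) = \frac{17 + N}{2 N} G - 14 G = \frac{G \left(17 + N\right)}{2 N} - 14 G = - 14 G + \frac{G \left(17 + N\right)}{2 N}$)
$\frac{-20478 + 23 \left(-1121\right)}{-2677 + Y{\left(54,-220 \right)}} = \frac{-20478 + 23 \left(-1121\right)}{-2677 + \frac{1}{2} \cdot 54 \frac{1}{-220} \left(17 - -5940\right)} = \frac{-20478 - 25783}{-2677 + \frac{1}{2} \cdot 54 \left(- \frac{1}{220}\right) \left(17 + 5940\right)} = - \frac{46261}{-2677 + \frac{1}{2} \cdot 54 \left(- \frac{1}{220}\right) 5957} = - \frac{46261}{-2677 - \frac{160839}{220}} = - \frac{46261}{- \frac{749779}{220}} = \left(-46261\right) \left(- \frac{220}{749779}\right) = \frac{10177420}{749779}$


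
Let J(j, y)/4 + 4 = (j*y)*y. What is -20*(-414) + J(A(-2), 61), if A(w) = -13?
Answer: -185228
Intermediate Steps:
J(j, y) = -16 + 4*j*y**2 (J(j, y) = -16 + 4*((j*y)*y) = -16 + 4*(j*y**2) = -16 + 4*j*y**2)
-20*(-414) + J(A(-2), 61) = -20*(-414) + (-16 + 4*(-13)*61**2) = 8280 + (-16 + 4*(-13)*3721) = 8280 + (-16 - 193492) = 8280 - 193508 = -185228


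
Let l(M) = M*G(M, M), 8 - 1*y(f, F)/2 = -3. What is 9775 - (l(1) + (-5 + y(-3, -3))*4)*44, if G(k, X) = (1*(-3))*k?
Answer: 6915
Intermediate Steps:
y(f, F) = 22 (y(f, F) = 16 - 2*(-3) = 16 + 6 = 22)
G(k, X) = -3*k
l(M) = -3*M**2 (l(M) = M*(-3*M) = -3*M**2)
9775 - (l(1) + (-5 + y(-3, -3))*4)*44 = 9775 - (-3*1**2 + (-5 + 22)*4)*44 = 9775 - (-3*1 + 17*4)*44 = 9775 - (-3 + 68)*44 = 9775 - 65*44 = 9775 - 1*2860 = 9775 - 2860 = 6915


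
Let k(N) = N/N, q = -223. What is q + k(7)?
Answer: -222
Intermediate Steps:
k(N) = 1
q + k(7) = -223 + 1 = -222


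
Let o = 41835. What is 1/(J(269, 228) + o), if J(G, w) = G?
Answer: 1/42104 ≈ 2.3751e-5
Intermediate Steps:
1/(J(269, 228) + o) = 1/(269 + 41835) = 1/42104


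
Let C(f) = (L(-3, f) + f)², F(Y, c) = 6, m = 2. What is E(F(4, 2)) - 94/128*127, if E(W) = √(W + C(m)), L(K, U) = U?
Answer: -5969/64 + √22 ≈ -88.575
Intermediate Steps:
C(f) = 4*f² (C(f) = (f + f)² = (2*f)² = 4*f²)
E(W) = √(16 + W) (E(W) = √(W + 4*2²) = √(W + 4*4) = √(W + 16) = √(16 + W))
E(F(4, 2)) - 94/128*127 = √(16 + 6) - 94/128*127 = √22 - 94*1/128*127 = √22 - 47/64*127 = √22 - 5969/64 = -5969/64 + √22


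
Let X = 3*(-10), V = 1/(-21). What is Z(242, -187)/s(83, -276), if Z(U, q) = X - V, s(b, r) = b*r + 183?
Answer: 629/477225 ≈ 0.0013180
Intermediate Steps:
V = -1/21 ≈ -0.047619
s(b, r) = 183 + b*r
X = -30
Z(U, q) = -629/21 (Z(U, q) = -30 - 1*(-1/21) = -30 + 1/21 = -629/21)
Z(242, -187)/s(83, -276) = -629/(21*(183 + 83*(-276))) = -629/(21*(183 - 22908)) = -629/21/(-22725) = -629/21*(-1/22725) = 629/477225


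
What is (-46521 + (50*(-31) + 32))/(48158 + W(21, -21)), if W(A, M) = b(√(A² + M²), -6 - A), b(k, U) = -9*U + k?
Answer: -2325135639/2342655919 + 1008819*√2/2342655919 ≈ -0.99191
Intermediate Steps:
b(k, U) = k - 9*U
W(A, M) = 54 + √(A² + M²) + 9*A (W(A, M) = √(A² + M²) - 9*(-6 - A) = √(A² + M²) + (54 + 9*A) = 54 + √(A² + M²) + 9*A)
(-46521 + (50*(-31) + 32))/(48158 + W(21, -21)) = (-46521 + (50*(-31) + 32))/(48158 + (54 + √(21² + (-21)²) + 9*21)) = (-46521 + (-1550 + 32))/(48158 + (54 + √(441 + 441) + 189)) = (-46521 - 1518)/(48158 + (54 + √882 + 189)) = -48039/(48158 + (54 + 21*√2 + 189)) = -48039/(48158 + (243 + 21*√2)) = -48039/(48401 + 21*√2)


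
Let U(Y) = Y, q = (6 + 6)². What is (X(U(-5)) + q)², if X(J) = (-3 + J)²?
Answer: 43264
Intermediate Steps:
q = 144 (q = 12² = 144)
(X(U(-5)) + q)² = ((-3 - 5)² + 144)² = ((-8)² + 144)² = (64 + 144)² = 208² = 43264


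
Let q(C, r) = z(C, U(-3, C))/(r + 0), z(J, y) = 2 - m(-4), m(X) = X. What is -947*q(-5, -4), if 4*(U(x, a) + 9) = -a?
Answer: 2841/2 ≈ 1420.5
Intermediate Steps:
U(x, a) = -9 - a/4 (U(x, a) = -9 + (-a)/4 = -9 - a/4)
z(J, y) = 6 (z(J, y) = 2 - 1*(-4) = 2 + 4 = 6)
q(C, r) = 6/r (q(C, r) = 6/(r + 0) = 6/r)
-947*q(-5, -4) = -947*6/(-4) = -947*6*(-¼) = -947*(-3)/2 = -947*(-3/2) = 2841/2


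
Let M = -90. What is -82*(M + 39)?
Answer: 4182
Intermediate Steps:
-82*(M + 39) = -82*(-90 + 39) = -82*(-51) = -1*(-4182) = 4182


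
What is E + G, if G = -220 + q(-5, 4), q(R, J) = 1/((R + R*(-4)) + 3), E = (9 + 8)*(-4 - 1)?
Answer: -5489/18 ≈ -304.94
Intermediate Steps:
E = -85 (E = 17*(-5) = -85)
q(R, J) = 1/(3 - 3*R) (q(R, J) = 1/((R - 4*R) + 3) = 1/(-3*R + 3) = 1/(3 - 3*R))
G = -3959/18 (G = -220 - 1/(-3 + 3*(-5)) = -220 - 1/(-3 - 15) = -220 - 1/(-18) = -220 - 1*(-1/18) = -220 + 1/18 = -3959/18 ≈ -219.94)
E + G = -85 - 3959/18 = -5489/18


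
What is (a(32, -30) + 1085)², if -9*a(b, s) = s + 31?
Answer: 95335696/81 ≈ 1.1770e+6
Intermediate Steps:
a(b, s) = -31/9 - s/9 (a(b, s) = -(s + 31)/9 = -(31 + s)/9 = -31/9 - s/9)
(a(32, -30) + 1085)² = ((-31/9 - ⅑*(-30)) + 1085)² = ((-31/9 + 10/3) + 1085)² = (-⅑ + 1085)² = (9764/9)² = 95335696/81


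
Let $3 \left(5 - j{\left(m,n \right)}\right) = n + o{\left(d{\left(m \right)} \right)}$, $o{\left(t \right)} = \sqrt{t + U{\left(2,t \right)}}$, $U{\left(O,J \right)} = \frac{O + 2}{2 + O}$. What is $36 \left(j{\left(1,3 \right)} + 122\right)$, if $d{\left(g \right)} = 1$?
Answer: $4536 - 12 \sqrt{2} \approx 4519.0$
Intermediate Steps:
$U{\left(O,J \right)} = 1$ ($U{\left(O,J \right)} = \frac{2 + O}{2 + O} = 1$)
$o{\left(t \right)} = \sqrt{1 + t}$ ($o{\left(t \right)} = \sqrt{t + 1} = \sqrt{1 + t}$)
$j{\left(m,n \right)} = 5 - \frac{n}{3} - \frac{\sqrt{2}}{3}$ ($j{\left(m,n \right)} = 5 - \frac{n + \sqrt{1 + 1}}{3} = 5 - \frac{n + \sqrt{2}}{3} = 5 - \left(\frac{n}{3} + \frac{\sqrt{2}}{3}\right) = 5 - \frac{n}{3} - \frac{\sqrt{2}}{3}$)
$36 \left(j{\left(1,3 \right)} + 122\right) = 36 \left(\left(5 - 1 - \frac{\sqrt{2}}{3}\right) + 122\right) = 36 \left(\left(4 - \frac{\sqrt{2}}{3}\right) + 122\right) = 36 \left(126 - \frac{\sqrt{2}}{3}\right) = 4536 - 12 \sqrt{2}$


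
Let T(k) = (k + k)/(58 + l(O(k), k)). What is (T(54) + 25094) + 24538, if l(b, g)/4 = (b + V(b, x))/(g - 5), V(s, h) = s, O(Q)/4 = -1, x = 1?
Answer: 69735606/1405 ≈ 49634.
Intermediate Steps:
O(Q) = -4 (O(Q) = 4*(-1) = -4)
l(b, g) = 8*b/(-5 + g) (l(b, g) = 4*((b + b)/(g - 5)) = 4*((2*b)/(-5 + g)) = 4*(2*b/(-5 + g)) = 8*b/(-5 + g))
T(k) = 2*k/(58 - 32/(-5 + k)) (T(k) = (k + k)/(58 + 8*(-4)/(-5 + k)) = (2*k)/(58 - 32/(-5 + k)) = 2*k/(58 - 32/(-5 + k)))
(T(54) + 25094) + 24538 = (54*(-5 + 54)/(-161 + 29*54) + 25094) + 24538 = (54*49/(-161 + 1566) + 25094) + 24538 = (54*49/1405 + 25094) + 24538 = (54*(1/1405)*49 + 25094) + 24538 = (2646/1405 + 25094) + 24538 = 35259716/1405 + 24538 = 69735606/1405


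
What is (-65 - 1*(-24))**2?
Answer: 1681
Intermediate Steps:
(-65 - 1*(-24))**2 = (-65 + 24)**2 = (-41)**2 = 1681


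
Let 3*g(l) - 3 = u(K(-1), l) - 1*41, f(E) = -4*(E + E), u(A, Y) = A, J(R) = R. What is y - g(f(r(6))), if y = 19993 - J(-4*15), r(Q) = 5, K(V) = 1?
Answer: 60196/3 ≈ 20065.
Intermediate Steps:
f(E) = -8*E
g(l) = -37/3 (g(l) = 1 + (1 - 1*41)/3 = 1 + (1 - 41)/3 = 1 + (⅓)*(-40) = 1 - 40/3 = -37/3)
y = 20053 (y = 19993 - (-4)*15 = 19993 - 1*(-60) = 19993 + 60 = 20053)
y - g(f(r(6))) = 20053 - 1*(-37/3) = 20053 + 37/3 = 60196/3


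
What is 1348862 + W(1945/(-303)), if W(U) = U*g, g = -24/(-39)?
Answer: 5313151858/3939 ≈ 1.3489e+6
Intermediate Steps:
g = 8/13 (g = -24*(-1/39) = 8/13 ≈ 0.61539)
W(U) = 8*U/13 (W(U) = U*(8/13) = 8*U/13)
1348862 + W(1945/(-303)) = 1348862 + 8*(1945/(-303))/13 = 1348862 + 8*(1945*(-1/303))/13 = 1348862 + (8/13)*(-1945/303) = 1348862 - 15560/3939 = 5313151858/3939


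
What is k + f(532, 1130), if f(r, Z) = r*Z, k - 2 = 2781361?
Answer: 3382523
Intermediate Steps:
k = 2781363 (k = 2 + 2781361 = 2781363)
f(r, Z) = Z*r
k + f(532, 1130) = 2781363 + 1130*532 = 2781363 + 601160 = 3382523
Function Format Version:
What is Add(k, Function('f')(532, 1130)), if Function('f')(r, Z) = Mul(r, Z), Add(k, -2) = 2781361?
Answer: 3382523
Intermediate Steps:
k = 2781363 (k = Add(2, 2781361) = 2781363)
Function('f')(r, Z) = Mul(Z, r)
Add(k, Function('f')(532, 1130)) = Add(2781363, Mul(1130, 532)) = Add(2781363, 601160) = 3382523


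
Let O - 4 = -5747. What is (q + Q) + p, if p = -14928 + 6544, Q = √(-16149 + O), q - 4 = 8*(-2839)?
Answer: -31092 + 2*I*√5473 ≈ -31092.0 + 147.96*I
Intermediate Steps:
O = -5743 (O = 4 - 5747 = -5743)
q = -22708 (q = 4 + 8*(-2839) = 4 - 22712 = -22708)
Q = 2*I*√5473 (Q = √(-16149 - 5743) = √(-21892) = 2*I*√5473 ≈ 147.96*I)
p = -8384
(q + Q) + p = (-22708 + 2*I*√5473) - 8384 = -31092 + 2*I*√5473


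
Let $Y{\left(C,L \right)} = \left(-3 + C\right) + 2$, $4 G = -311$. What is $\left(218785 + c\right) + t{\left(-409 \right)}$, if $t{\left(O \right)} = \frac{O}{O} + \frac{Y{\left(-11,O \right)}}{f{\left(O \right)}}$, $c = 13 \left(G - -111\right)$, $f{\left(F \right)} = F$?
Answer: $\frac{358641105}{1636} \approx 2.1922 \cdot 10^{5}$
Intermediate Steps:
$G = - \frac{311}{4}$ ($G = \frac{1}{4} \left(-311\right) = - \frac{311}{4} \approx -77.75$)
$Y{\left(C,L \right)} = -1 + C$
$c = \frac{1729}{4}$ ($c = 13 \left(- \frac{311}{4} - -111\right) = 13 \left(- \frac{311}{4} + 111\right) = 13 \cdot \frac{133}{4} = \frac{1729}{4} \approx 432.25$)
$t{\left(O \right)} = 1 - \frac{12}{O}$ ($t{\left(O \right)} = \frac{O}{O} + \frac{-1 - 11}{O} = 1 - \frac{12}{O}$)
$\left(218785 + c\right) + t{\left(-409 \right)} = \left(218785 + \frac{1729}{4}\right) + \frac{-12 - 409}{-409} = \frac{876869}{4} - - \frac{421}{409} = \frac{876869}{4} + \frac{421}{409} = \frac{358641105}{1636}$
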